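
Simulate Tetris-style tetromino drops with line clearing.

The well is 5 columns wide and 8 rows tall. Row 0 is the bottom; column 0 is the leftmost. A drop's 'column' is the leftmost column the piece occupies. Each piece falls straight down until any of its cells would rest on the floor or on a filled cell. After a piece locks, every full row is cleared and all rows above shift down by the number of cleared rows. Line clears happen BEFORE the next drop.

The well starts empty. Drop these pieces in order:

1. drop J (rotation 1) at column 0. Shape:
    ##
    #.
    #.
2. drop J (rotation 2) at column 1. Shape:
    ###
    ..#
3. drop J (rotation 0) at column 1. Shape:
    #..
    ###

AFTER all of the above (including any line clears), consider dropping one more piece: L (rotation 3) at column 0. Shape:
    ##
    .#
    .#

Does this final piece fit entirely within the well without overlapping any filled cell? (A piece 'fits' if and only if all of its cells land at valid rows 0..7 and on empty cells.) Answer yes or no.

Drop 1: J rot1 at col 0 lands with bottom-row=0; cleared 0 line(s) (total 0); column heights now [3 3 0 0 0], max=3
Drop 2: J rot2 at col 1 lands with bottom-row=2; cleared 0 line(s) (total 0); column heights now [3 4 4 4 0], max=4
Drop 3: J rot0 at col 1 lands with bottom-row=4; cleared 0 line(s) (total 0); column heights now [3 6 5 5 0], max=6
Test piece L rot3 at col 0 (width 2): heights before test = [3 6 5 5 0]; fits = False

Answer: no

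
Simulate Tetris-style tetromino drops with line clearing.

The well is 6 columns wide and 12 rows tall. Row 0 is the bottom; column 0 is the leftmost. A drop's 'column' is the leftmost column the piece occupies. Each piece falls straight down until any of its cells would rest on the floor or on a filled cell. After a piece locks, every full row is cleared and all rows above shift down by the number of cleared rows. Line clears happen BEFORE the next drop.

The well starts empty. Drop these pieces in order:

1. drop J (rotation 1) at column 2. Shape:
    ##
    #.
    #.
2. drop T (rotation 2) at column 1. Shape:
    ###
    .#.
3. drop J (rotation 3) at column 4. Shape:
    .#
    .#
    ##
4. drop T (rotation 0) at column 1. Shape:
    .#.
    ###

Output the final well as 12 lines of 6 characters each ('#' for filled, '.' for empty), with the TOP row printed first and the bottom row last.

Answer: ......
......
......
......
......
..#...
.###..
.###..
..#...
..##.#
..#..#
..#.##

Derivation:
Drop 1: J rot1 at col 2 lands with bottom-row=0; cleared 0 line(s) (total 0); column heights now [0 0 3 3 0 0], max=3
Drop 2: T rot2 at col 1 lands with bottom-row=3; cleared 0 line(s) (total 0); column heights now [0 5 5 5 0 0], max=5
Drop 3: J rot3 at col 4 lands with bottom-row=0; cleared 0 line(s) (total 0); column heights now [0 5 5 5 1 3], max=5
Drop 4: T rot0 at col 1 lands with bottom-row=5; cleared 0 line(s) (total 0); column heights now [0 6 7 6 1 3], max=7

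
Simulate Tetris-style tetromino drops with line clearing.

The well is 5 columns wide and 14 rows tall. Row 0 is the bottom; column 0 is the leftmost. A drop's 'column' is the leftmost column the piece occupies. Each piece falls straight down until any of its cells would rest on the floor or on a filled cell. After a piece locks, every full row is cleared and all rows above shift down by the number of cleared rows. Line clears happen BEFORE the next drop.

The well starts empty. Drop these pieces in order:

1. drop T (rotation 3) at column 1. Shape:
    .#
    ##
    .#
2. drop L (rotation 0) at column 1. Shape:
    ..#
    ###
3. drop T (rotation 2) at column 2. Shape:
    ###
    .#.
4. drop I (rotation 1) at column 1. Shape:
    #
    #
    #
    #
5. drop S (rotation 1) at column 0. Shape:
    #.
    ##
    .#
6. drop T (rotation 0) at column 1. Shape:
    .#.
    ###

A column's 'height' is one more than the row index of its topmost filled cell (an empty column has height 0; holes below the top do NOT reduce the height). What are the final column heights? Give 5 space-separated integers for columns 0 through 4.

Answer: 11 11 12 11 7

Derivation:
Drop 1: T rot3 at col 1 lands with bottom-row=0; cleared 0 line(s) (total 0); column heights now [0 2 3 0 0], max=3
Drop 2: L rot0 at col 1 lands with bottom-row=3; cleared 0 line(s) (total 0); column heights now [0 4 4 5 0], max=5
Drop 3: T rot2 at col 2 lands with bottom-row=5; cleared 0 line(s) (total 0); column heights now [0 4 7 7 7], max=7
Drop 4: I rot1 at col 1 lands with bottom-row=4; cleared 0 line(s) (total 0); column heights now [0 8 7 7 7], max=8
Drop 5: S rot1 at col 0 lands with bottom-row=8; cleared 0 line(s) (total 0); column heights now [11 10 7 7 7], max=11
Drop 6: T rot0 at col 1 lands with bottom-row=10; cleared 0 line(s) (total 0); column heights now [11 11 12 11 7], max=12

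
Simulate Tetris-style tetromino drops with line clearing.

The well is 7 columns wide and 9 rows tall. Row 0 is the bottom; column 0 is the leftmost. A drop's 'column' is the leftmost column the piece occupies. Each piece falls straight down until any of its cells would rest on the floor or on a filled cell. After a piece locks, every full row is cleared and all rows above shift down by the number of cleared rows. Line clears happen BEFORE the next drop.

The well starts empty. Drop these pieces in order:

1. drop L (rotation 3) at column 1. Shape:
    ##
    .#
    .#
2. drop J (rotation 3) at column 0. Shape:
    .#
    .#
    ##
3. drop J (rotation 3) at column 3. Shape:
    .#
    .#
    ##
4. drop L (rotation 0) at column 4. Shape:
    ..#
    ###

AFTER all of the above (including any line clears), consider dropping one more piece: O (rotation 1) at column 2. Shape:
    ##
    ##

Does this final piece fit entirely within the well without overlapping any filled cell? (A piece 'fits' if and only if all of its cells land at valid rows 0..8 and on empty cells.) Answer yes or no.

Drop 1: L rot3 at col 1 lands with bottom-row=0; cleared 0 line(s) (total 0); column heights now [0 3 3 0 0 0 0], max=3
Drop 2: J rot3 at col 0 lands with bottom-row=3; cleared 0 line(s) (total 0); column heights now [4 6 3 0 0 0 0], max=6
Drop 3: J rot3 at col 3 lands with bottom-row=0; cleared 0 line(s) (total 0); column heights now [4 6 3 1 3 0 0], max=6
Drop 4: L rot0 at col 4 lands with bottom-row=3; cleared 0 line(s) (total 0); column heights now [4 6 3 1 4 4 5], max=6
Test piece O rot1 at col 2 (width 2): heights before test = [4 6 3 1 4 4 5]; fits = True

Answer: yes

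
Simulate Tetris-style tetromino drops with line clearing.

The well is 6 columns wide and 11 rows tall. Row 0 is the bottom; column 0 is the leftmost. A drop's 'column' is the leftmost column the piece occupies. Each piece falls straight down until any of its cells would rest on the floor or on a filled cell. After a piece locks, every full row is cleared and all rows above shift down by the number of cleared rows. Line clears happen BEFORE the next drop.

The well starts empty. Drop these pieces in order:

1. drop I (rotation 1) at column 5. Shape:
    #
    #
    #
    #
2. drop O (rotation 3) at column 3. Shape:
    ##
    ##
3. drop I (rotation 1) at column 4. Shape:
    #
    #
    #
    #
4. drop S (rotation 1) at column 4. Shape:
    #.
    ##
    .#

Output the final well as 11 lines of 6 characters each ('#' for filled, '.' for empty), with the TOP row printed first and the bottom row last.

Answer: ......
......
......
....#.
....##
....##
....#.
....##
....##
...###
...###

Derivation:
Drop 1: I rot1 at col 5 lands with bottom-row=0; cleared 0 line(s) (total 0); column heights now [0 0 0 0 0 4], max=4
Drop 2: O rot3 at col 3 lands with bottom-row=0; cleared 0 line(s) (total 0); column heights now [0 0 0 2 2 4], max=4
Drop 3: I rot1 at col 4 lands with bottom-row=2; cleared 0 line(s) (total 0); column heights now [0 0 0 2 6 4], max=6
Drop 4: S rot1 at col 4 lands with bottom-row=5; cleared 0 line(s) (total 0); column heights now [0 0 0 2 8 7], max=8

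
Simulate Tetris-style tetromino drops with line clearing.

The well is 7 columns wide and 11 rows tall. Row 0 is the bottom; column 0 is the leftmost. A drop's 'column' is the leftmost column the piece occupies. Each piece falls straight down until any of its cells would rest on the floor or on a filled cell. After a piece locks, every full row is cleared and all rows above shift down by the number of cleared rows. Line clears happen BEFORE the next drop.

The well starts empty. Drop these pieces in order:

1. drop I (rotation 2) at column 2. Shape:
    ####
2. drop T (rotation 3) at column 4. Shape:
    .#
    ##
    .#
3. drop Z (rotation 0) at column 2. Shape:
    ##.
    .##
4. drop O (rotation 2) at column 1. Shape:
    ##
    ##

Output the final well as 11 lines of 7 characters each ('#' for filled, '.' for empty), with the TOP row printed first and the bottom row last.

Drop 1: I rot2 at col 2 lands with bottom-row=0; cleared 0 line(s) (total 0); column heights now [0 0 1 1 1 1 0], max=1
Drop 2: T rot3 at col 4 lands with bottom-row=1; cleared 0 line(s) (total 0); column heights now [0 0 1 1 3 4 0], max=4
Drop 3: Z rot0 at col 2 lands with bottom-row=3; cleared 0 line(s) (total 0); column heights now [0 0 5 5 4 4 0], max=5
Drop 4: O rot2 at col 1 lands with bottom-row=5; cleared 0 line(s) (total 0); column heights now [0 7 7 5 4 4 0], max=7

Answer: .......
.......
.......
.......
.##....
.##....
..##...
...###.
....##.
.....#.
..####.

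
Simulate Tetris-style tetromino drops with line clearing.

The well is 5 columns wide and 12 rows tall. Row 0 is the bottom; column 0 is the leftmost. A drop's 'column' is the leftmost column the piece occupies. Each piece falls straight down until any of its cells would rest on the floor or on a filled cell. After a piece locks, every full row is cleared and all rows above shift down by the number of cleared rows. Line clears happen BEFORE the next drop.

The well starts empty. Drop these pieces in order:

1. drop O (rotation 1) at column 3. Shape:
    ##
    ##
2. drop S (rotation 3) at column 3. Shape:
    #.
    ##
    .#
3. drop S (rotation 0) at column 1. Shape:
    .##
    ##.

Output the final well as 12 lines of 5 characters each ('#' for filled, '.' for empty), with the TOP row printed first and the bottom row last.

Answer: .....
.....
.....
.....
.....
.....
..##.
.###.
...##
....#
...##
...##

Derivation:
Drop 1: O rot1 at col 3 lands with bottom-row=0; cleared 0 line(s) (total 0); column heights now [0 0 0 2 2], max=2
Drop 2: S rot3 at col 3 lands with bottom-row=2; cleared 0 line(s) (total 0); column heights now [0 0 0 5 4], max=5
Drop 3: S rot0 at col 1 lands with bottom-row=4; cleared 0 line(s) (total 0); column heights now [0 5 6 6 4], max=6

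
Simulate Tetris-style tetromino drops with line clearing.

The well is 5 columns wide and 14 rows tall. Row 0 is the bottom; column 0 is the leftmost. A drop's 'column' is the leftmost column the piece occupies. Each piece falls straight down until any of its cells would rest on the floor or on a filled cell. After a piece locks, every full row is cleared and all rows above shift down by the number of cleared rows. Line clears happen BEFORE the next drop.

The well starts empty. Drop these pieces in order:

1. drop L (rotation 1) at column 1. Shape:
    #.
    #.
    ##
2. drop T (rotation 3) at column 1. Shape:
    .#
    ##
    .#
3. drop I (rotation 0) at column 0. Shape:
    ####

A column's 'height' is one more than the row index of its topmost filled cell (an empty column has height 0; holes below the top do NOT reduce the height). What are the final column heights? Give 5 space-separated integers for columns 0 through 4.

Answer: 6 6 6 6 0

Derivation:
Drop 1: L rot1 at col 1 lands with bottom-row=0; cleared 0 line(s) (total 0); column heights now [0 3 1 0 0], max=3
Drop 2: T rot3 at col 1 lands with bottom-row=2; cleared 0 line(s) (total 0); column heights now [0 4 5 0 0], max=5
Drop 3: I rot0 at col 0 lands with bottom-row=5; cleared 0 line(s) (total 0); column heights now [6 6 6 6 0], max=6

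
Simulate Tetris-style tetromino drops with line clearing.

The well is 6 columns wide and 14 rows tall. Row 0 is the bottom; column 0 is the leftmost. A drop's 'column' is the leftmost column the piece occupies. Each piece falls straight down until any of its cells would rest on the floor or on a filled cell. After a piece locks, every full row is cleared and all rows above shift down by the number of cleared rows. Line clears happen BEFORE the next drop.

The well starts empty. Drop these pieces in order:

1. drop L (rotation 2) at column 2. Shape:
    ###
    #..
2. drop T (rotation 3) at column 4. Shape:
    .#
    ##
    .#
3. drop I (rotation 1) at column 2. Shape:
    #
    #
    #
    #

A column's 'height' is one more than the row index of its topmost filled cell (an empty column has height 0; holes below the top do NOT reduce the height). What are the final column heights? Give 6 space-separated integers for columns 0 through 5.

Answer: 0 0 6 2 3 4

Derivation:
Drop 1: L rot2 at col 2 lands with bottom-row=0; cleared 0 line(s) (total 0); column heights now [0 0 2 2 2 0], max=2
Drop 2: T rot3 at col 4 lands with bottom-row=1; cleared 0 line(s) (total 0); column heights now [0 0 2 2 3 4], max=4
Drop 3: I rot1 at col 2 lands with bottom-row=2; cleared 0 line(s) (total 0); column heights now [0 0 6 2 3 4], max=6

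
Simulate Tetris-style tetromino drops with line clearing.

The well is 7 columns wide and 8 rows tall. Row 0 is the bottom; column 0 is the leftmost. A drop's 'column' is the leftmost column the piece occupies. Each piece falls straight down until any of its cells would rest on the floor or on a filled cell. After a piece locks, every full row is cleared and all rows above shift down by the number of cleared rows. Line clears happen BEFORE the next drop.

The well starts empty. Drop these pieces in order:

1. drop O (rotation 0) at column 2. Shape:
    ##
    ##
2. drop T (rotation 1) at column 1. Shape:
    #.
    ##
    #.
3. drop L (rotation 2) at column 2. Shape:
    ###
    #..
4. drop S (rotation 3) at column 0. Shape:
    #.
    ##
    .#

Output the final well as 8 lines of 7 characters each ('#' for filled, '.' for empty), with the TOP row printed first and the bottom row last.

Drop 1: O rot0 at col 2 lands with bottom-row=0; cleared 0 line(s) (total 0); column heights now [0 0 2 2 0 0 0], max=2
Drop 2: T rot1 at col 1 lands with bottom-row=1; cleared 0 line(s) (total 0); column heights now [0 4 3 2 0 0 0], max=4
Drop 3: L rot2 at col 2 lands with bottom-row=3; cleared 0 line(s) (total 0); column heights now [0 4 5 5 5 0 0], max=5
Drop 4: S rot3 at col 0 lands with bottom-row=4; cleared 0 line(s) (total 0); column heights now [7 6 5 5 5 0 0], max=7

Answer: .......
#......
##.....
.####..
.##....
.##....
.###...
..##...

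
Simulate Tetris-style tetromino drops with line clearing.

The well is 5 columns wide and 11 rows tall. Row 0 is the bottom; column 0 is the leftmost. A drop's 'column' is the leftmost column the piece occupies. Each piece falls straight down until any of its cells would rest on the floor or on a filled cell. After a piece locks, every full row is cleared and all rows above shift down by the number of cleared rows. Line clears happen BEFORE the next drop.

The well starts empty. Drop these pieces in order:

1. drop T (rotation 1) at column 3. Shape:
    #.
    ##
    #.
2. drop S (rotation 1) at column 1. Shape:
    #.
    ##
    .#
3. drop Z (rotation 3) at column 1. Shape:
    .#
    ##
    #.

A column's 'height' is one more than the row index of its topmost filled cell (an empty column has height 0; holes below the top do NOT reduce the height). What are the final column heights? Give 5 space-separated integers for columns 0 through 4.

Answer: 0 5 6 3 2

Derivation:
Drop 1: T rot1 at col 3 lands with bottom-row=0; cleared 0 line(s) (total 0); column heights now [0 0 0 3 2], max=3
Drop 2: S rot1 at col 1 lands with bottom-row=0; cleared 0 line(s) (total 0); column heights now [0 3 2 3 2], max=3
Drop 3: Z rot3 at col 1 lands with bottom-row=3; cleared 0 line(s) (total 0); column heights now [0 5 6 3 2], max=6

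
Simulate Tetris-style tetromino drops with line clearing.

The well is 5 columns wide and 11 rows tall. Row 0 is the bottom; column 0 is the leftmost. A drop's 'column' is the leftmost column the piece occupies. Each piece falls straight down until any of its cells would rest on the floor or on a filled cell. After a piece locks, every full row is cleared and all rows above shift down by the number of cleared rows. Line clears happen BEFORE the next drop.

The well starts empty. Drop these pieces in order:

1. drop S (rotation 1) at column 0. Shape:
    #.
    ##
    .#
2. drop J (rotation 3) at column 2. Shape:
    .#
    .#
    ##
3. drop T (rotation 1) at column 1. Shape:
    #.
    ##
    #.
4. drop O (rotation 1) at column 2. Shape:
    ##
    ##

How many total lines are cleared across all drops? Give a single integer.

Answer: 0

Derivation:
Drop 1: S rot1 at col 0 lands with bottom-row=0; cleared 0 line(s) (total 0); column heights now [3 2 0 0 0], max=3
Drop 2: J rot3 at col 2 lands with bottom-row=0; cleared 0 line(s) (total 0); column heights now [3 2 1 3 0], max=3
Drop 3: T rot1 at col 1 lands with bottom-row=2; cleared 0 line(s) (total 0); column heights now [3 5 4 3 0], max=5
Drop 4: O rot1 at col 2 lands with bottom-row=4; cleared 0 line(s) (total 0); column heights now [3 5 6 6 0], max=6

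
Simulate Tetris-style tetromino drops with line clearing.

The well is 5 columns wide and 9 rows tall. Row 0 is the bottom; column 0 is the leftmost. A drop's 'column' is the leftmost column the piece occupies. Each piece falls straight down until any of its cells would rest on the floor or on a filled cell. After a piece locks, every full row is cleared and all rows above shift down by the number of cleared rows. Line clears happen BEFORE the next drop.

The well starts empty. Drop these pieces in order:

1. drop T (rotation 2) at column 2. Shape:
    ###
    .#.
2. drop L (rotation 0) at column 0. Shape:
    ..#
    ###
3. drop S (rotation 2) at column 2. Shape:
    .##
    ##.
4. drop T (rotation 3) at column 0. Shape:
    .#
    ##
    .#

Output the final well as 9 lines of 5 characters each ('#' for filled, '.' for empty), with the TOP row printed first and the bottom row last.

Drop 1: T rot2 at col 2 lands with bottom-row=0; cleared 0 line(s) (total 0); column heights now [0 0 2 2 2], max=2
Drop 2: L rot0 at col 0 lands with bottom-row=2; cleared 0 line(s) (total 0); column heights now [3 3 4 2 2], max=4
Drop 3: S rot2 at col 2 lands with bottom-row=4; cleared 0 line(s) (total 0); column heights now [3 3 5 6 6], max=6
Drop 4: T rot3 at col 0 lands with bottom-row=3; cleared 0 line(s) (total 0); column heights now [5 6 5 6 6], max=6

Answer: .....
.....
.....
.#.##
####.
.##..
###..
..###
...#.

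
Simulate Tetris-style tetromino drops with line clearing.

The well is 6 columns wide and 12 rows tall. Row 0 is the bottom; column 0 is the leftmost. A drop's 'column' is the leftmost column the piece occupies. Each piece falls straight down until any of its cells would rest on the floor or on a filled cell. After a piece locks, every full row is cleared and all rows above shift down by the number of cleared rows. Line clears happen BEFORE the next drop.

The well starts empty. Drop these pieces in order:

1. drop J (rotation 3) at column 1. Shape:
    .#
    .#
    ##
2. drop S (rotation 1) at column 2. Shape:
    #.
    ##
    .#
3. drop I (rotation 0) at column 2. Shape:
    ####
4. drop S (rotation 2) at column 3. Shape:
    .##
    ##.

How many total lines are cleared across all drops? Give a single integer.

Drop 1: J rot3 at col 1 lands with bottom-row=0; cleared 0 line(s) (total 0); column heights now [0 1 3 0 0 0], max=3
Drop 2: S rot1 at col 2 lands with bottom-row=2; cleared 0 line(s) (total 0); column heights now [0 1 5 4 0 0], max=5
Drop 3: I rot0 at col 2 lands with bottom-row=5; cleared 0 line(s) (total 0); column heights now [0 1 6 6 6 6], max=6
Drop 4: S rot2 at col 3 lands with bottom-row=6; cleared 0 line(s) (total 0); column heights now [0 1 6 7 8 8], max=8

Answer: 0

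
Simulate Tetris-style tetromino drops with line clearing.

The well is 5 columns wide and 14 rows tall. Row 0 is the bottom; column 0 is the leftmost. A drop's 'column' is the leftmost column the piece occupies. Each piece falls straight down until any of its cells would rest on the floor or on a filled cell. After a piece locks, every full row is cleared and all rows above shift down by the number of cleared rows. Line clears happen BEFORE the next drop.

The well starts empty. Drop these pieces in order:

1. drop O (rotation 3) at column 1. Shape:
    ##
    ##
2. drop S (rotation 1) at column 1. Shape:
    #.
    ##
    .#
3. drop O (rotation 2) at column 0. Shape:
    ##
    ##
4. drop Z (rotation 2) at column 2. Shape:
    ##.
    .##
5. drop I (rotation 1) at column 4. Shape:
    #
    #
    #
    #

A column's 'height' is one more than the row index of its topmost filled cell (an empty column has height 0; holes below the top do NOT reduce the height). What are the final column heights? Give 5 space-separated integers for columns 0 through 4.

Drop 1: O rot3 at col 1 lands with bottom-row=0; cleared 0 line(s) (total 0); column heights now [0 2 2 0 0], max=2
Drop 2: S rot1 at col 1 lands with bottom-row=2; cleared 0 line(s) (total 0); column heights now [0 5 4 0 0], max=5
Drop 3: O rot2 at col 0 lands with bottom-row=5; cleared 0 line(s) (total 0); column heights now [7 7 4 0 0], max=7
Drop 4: Z rot2 at col 2 lands with bottom-row=3; cleared 0 line(s) (total 0); column heights now [7 7 5 5 4], max=7
Drop 5: I rot1 at col 4 lands with bottom-row=4; cleared 0 line(s) (total 0); column heights now [7 7 5 5 8], max=8

Answer: 7 7 5 5 8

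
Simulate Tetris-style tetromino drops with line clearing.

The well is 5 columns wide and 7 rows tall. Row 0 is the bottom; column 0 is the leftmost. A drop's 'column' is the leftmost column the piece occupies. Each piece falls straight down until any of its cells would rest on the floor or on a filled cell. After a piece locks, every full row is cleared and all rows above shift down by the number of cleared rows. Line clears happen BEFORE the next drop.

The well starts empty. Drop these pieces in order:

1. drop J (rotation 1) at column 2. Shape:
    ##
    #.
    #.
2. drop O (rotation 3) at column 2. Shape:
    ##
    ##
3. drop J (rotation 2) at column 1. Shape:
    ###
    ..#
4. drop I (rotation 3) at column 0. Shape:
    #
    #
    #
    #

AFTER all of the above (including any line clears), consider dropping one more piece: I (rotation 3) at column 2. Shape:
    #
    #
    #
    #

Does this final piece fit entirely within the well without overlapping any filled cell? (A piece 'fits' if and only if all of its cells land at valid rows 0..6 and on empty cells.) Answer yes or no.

Answer: no

Derivation:
Drop 1: J rot1 at col 2 lands with bottom-row=0; cleared 0 line(s) (total 0); column heights now [0 0 3 3 0], max=3
Drop 2: O rot3 at col 2 lands with bottom-row=3; cleared 0 line(s) (total 0); column heights now [0 0 5 5 0], max=5
Drop 3: J rot2 at col 1 lands with bottom-row=5; cleared 0 line(s) (total 0); column heights now [0 7 7 7 0], max=7
Drop 4: I rot3 at col 0 lands with bottom-row=0; cleared 0 line(s) (total 0); column heights now [4 7 7 7 0], max=7
Test piece I rot3 at col 2 (width 1): heights before test = [4 7 7 7 0]; fits = False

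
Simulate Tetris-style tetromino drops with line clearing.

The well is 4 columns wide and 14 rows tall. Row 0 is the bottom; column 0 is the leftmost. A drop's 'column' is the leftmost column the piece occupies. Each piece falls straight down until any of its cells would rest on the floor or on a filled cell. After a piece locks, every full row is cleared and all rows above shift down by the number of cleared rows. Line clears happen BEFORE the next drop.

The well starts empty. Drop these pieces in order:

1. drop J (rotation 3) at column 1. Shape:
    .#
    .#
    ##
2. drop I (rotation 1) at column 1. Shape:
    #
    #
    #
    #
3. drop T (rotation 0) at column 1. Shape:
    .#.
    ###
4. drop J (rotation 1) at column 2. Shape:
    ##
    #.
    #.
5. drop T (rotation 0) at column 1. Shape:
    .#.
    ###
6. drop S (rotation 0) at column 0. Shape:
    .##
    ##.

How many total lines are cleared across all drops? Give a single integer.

Answer: 0

Derivation:
Drop 1: J rot3 at col 1 lands with bottom-row=0; cleared 0 line(s) (total 0); column heights now [0 1 3 0], max=3
Drop 2: I rot1 at col 1 lands with bottom-row=1; cleared 0 line(s) (total 0); column heights now [0 5 3 0], max=5
Drop 3: T rot0 at col 1 lands with bottom-row=5; cleared 0 line(s) (total 0); column heights now [0 6 7 6], max=7
Drop 4: J rot1 at col 2 lands with bottom-row=7; cleared 0 line(s) (total 0); column heights now [0 6 10 10], max=10
Drop 5: T rot0 at col 1 lands with bottom-row=10; cleared 0 line(s) (total 0); column heights now [0 11 12 11], max=12
Drop 6: S rot0 at col 0 lands with bottom-row=11; cleared 0 line(s) (total 0); column heights now [12 13 13 11], max=13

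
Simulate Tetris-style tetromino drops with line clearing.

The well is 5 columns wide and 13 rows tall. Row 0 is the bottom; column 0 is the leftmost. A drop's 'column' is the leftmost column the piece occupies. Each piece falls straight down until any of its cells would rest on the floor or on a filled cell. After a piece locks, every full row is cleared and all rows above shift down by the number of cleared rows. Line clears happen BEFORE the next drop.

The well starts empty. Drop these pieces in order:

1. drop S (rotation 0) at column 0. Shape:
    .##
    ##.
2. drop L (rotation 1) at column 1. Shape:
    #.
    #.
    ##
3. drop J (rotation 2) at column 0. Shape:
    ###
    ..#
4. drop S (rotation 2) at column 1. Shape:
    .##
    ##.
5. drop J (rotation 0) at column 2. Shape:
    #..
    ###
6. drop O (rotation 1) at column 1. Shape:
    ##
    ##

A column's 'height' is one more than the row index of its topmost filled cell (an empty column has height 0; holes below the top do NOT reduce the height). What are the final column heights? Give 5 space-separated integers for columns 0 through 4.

Drop 1: S rot0 at col 0 lands with bottom-row=0; cleared 0 line(s) (total 0); column heights now [1 2 2 0 0], max=2
Drop 2: L rot1 at col 1 lands with bottom-row=2; cleared 0 line(s) (total 0); column heights now [1 5 3 0 0], max=5
Drop 3: J rot2 at col 0 lands with bottom-row=4; cleared 0 line(s) (total 0); column heights now [6 6 6 0 0], max=6
Drop 4: S rot2 at col 1 lands with bottom-row=6; cleared 0 line(s) (total 0); column heights now [6 7 8 8 0], max=8
Drop 5: J rot0 at col 2 lands with bottom-row=8; cleared 0 line(s) (total 0); column heights now [6 7 10 9 9], max=10
Drop 6: O rot1 at col 1 lands with bottom-row=10; cleared 0 line(s) (total 0); column heights now [6 12 12 9 9], max=12

Answer: 6 12 12 9 9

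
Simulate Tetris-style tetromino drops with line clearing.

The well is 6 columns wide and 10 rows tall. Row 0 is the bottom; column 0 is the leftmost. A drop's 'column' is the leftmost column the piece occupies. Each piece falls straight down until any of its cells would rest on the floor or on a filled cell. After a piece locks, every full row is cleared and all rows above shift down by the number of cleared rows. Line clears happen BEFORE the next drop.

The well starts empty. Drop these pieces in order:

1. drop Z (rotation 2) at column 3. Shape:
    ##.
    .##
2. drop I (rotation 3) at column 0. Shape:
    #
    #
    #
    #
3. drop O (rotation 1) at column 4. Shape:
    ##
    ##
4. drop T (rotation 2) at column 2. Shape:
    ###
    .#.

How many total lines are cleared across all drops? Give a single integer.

Answer: 0

Derivation:
Drop 1: Z rot2 at col 3 lands with bottom-row=0; cleared 0 line(s) (total 0); column heights now [0 0 0 2 2 1], max=2
Drop 2: I rot3 at col 0 lands with bottom-row=0; cleared 0 line(s) (total 0); column heights now [4 0 0 2 2 1], max=4
Drop 3: O rot1 at col 4 lands with bottom-row=2; cleared 0 line(s) (total 0); column heights now [4 0 0 2 4 4], max=4
Drop 4: T rot2 at col 2 lands with bottom-row=3; cleared 0 line(s) (total 0); column heights now [4 0 5 5 5 4], max=5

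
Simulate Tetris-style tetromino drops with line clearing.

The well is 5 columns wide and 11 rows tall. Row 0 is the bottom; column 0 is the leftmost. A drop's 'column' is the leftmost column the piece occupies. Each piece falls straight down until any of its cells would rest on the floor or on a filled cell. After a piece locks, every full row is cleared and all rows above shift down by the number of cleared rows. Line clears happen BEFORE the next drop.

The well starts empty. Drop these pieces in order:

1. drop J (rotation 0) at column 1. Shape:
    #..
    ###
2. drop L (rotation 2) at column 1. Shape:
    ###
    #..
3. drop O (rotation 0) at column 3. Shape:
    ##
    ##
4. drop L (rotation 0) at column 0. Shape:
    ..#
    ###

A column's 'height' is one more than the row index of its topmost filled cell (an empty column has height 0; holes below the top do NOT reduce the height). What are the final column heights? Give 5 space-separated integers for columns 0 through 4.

Answer: 0 4 5 5 5

Derivation:
Drop 1: J rot0 at col 1 lands with bottom-row=0; cleared 0 line(s) (total 0); column heights now [0 2 1 1 0], max=2
Drop 2: L rot2 at col 1 lands with bottom-row=2; cleared 0 line(s) (total 0); column heights now [0 4 4 4 0], max=4
Drop 3: O rot0 at col 3 lands with bottom-row=4; cleared 0 line(s) (total 0); column heights now [0 4 4 6 6], max=6
Drop 4: L rot0 at col 0 lands with bottom-row=4; cleared 1 line(s) (total 1); column heights now [0 4 5 5 5], max=5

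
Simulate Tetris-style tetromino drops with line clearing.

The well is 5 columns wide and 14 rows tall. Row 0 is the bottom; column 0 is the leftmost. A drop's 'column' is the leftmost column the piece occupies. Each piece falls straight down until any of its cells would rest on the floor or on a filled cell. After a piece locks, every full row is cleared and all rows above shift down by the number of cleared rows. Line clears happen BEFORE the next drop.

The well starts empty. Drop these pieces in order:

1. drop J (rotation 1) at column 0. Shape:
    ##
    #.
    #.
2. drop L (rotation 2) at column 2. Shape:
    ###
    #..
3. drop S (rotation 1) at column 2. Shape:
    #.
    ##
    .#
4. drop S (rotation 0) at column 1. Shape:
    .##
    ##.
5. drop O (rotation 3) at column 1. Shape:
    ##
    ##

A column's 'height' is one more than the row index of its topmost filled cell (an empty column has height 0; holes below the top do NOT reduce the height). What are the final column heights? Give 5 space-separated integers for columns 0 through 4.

Drop 1: J rot1 at col 0 lands with bottom-row=0; cleared 0 line(s) (total 0); column heights now [3 3 0 0 0], max=3
Drop 2: L rot2 at col 2 lands with bottom-row=0; cleared 0 line(s) (total 0); column heights now [3 3 2 2 2], max=3
Drop 3: S rot1 at col 2 lands with bottom-row=2; cleared 0 line(s) (total 0); column heights now [3 3 5 4 2], max=5
Drop 4: S rot0 at col 1 lands with bottom-row=5; cleared 0 line(s) (total 0); column heights now [3 6 7 7 2], max=7
Drop 5: O rot3 at col 1 lands with bottom-row=7; cleared 0 line(s) (total 0); column heights now [3 9 9 7 2], max=9

Answer: 3 9 9 7 2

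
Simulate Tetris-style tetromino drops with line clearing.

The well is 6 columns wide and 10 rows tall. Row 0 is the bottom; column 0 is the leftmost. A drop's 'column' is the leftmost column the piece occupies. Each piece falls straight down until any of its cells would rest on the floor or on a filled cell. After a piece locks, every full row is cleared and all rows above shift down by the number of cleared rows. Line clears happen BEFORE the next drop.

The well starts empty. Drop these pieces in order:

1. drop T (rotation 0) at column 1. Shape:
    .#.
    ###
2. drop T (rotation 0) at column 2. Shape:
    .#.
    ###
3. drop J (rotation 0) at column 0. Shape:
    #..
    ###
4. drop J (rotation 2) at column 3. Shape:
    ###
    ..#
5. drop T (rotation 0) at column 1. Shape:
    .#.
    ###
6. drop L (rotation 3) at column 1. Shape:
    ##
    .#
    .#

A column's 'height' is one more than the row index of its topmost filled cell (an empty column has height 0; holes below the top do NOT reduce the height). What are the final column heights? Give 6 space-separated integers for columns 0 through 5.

Answer: 5 10 10 6 5 5

Derivation:
Drop 1: T rot0 at col 1 lands with bottom-row=0; cleared 0 line(s) (total 0); column heights now [0 1 2 1 0 0], max=2
Drop 2: T rot0 at col 2 lands with bottom-row=2; cleared 0 line(s) (total 0); column heights now [0 1 3 4 3 0], max=4
Drop 3: J rot0 at col 0 lands with bottom-row=3; cleared 0 line(s) (total 0); column heights now [5 4 4 4 3 0], max=5
Drop 4: J rot2 at col 3 lands with bottom-row=3; cleared 0 line(s) (total 0); column heights now [5 4 4 5 5 5], max=5
Drop 5: T rot0 at col 1 lands with bottom-row=5; cleared 0 line(s) (total 0); column heights now [5 6 7 6 5 5], max=7
Drop 6: L rot3 at col 1 lands with bottom-row=7; cleared 0 line(s) (total 0); column heights now [5 10 10 6 5 5], max=10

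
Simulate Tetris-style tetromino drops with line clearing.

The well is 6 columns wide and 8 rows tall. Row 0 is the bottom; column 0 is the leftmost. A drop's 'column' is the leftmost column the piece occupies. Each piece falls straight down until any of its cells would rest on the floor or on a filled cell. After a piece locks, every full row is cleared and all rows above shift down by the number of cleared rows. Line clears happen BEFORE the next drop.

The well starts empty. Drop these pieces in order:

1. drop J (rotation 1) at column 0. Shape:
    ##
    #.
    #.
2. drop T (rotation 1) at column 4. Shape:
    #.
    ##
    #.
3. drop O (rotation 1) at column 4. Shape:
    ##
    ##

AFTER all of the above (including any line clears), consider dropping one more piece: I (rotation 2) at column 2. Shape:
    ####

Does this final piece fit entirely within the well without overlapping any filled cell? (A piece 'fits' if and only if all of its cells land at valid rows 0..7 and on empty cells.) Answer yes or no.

Drop 1: J rot1 at col 0 lands with bottom-row=0; cleared 0 line(s) (total 0); column heights now [3 3 0 0 0 0], max=3
Drop 2: T rot1 at col 4 lands with bottom-row=0; cleared 0 line(s) (total 0); column heights now [3 3 0 0 3 2], max=3
Drop 3: O rot1 at col 4 lands with bottom-row=3; cleared 0 line(s) (total 0); column heights now [3 3 0 0 5 5], max=5
Test piece I rot2 at col 2 (width 4): heights before test = [3 3 0 0 5 5]; fits = True

Answer: yes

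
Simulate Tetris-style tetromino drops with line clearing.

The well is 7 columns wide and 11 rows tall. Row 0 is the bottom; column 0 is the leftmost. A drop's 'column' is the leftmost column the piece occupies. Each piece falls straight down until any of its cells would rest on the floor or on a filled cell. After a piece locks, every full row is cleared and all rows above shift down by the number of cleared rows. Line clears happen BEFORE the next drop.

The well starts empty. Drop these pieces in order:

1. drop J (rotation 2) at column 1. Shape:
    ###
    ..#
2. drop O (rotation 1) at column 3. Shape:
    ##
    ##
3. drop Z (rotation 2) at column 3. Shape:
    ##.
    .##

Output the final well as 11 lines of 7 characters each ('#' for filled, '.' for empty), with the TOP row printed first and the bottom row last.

Answer: .......
.......
.......
.......
.......
...##..
....##.
...##..
...##..
.###...
...#...

Derivation:
Drop 1: J rot2 at col 1 lands with bottom-row=0; cleared 0 line(s) (total 0); column heights now [0 2 2 2 0 0 0], max=2
Drop 2: O rot1 at col 3 lands with bottom-row=2; cleared 0 line(s) (total 0); column heights now [0 2 2 4 4 0 0], max=4
Drop 3: Z rot2 at col 3 lands with bottom-row=4; cleared 0 line(s) (total 0); column heights now [0 2 2 6 6 5 0], max=6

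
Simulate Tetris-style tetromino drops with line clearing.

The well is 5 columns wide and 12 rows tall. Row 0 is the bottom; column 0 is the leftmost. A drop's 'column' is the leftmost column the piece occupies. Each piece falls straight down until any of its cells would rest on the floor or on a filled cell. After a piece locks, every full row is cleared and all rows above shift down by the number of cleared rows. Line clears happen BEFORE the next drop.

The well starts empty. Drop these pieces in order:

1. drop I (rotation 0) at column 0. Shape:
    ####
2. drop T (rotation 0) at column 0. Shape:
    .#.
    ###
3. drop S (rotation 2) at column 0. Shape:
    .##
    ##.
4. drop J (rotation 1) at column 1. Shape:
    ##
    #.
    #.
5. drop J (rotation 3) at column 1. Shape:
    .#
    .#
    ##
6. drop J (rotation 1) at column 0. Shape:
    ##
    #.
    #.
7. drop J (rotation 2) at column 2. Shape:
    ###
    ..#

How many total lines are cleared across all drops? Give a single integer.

Answer: 0

Derivation:
Drop 1: I rot0 at col 0 lands with bottom-row=0; cleared 0 line(s) (total 0); column heights now [1 1 1 1 0], max=1
Drop 2: T rot0 at col 0 lands with bottom-row=1; cleared 0 line(s) (total 0); column heights now [2 3 2 1 0], max=3
Drop 3: S rot2 at col 0 lands with bottom-row=3; cleared 0 line(s) (total 0); column heights now [4 5 5 1 0], max=5
Drop 4: J rot1 at col 1 lands with bottom-row=5; cleared 0 line(s) (total 0); column heights now [4 8 8 1 0], max=8
Drop 5: J rot3 at col 1 lands with bottom-row=8; cleared 0 line(s) (total 0); column heights now [4 9 11 1 0], max=11
Drop 6: J rot1 at col 0 lands with bottom-row=7; cleared 0 line(s) (total 0); column heights now [10 10 11 1 0], max=11
Drop 7: J rot2 at col 2 lands with bottom-row=10; cleared 0 line(s) (total 0); column heights now [10 10 12 12 12], max=12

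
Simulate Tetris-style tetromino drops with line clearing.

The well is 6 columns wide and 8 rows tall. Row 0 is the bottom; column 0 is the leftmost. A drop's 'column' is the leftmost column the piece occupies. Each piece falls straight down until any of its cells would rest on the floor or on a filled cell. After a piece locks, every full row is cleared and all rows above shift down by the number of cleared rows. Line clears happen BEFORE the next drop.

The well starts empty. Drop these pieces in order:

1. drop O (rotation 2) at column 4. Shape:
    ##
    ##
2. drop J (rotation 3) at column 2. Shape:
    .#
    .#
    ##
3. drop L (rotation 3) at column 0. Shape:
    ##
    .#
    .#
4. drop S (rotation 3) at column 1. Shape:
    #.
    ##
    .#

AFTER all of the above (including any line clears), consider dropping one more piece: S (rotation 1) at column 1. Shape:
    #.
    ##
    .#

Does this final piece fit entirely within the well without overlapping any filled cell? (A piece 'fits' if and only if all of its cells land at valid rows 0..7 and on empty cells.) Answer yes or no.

Answer: yes

Derivation:
Drop 1: O rot2 at col 4 lands with bottom-row=0; cleared 0 line(s) (total 0); column heights now [0 0 0 0 2 2], max=2
Drop 2: J rot3 at col 2 lands with bottom-row=0; cleared 0 line(s) (total 0); column heights now [0 0 1 3 2 2], max=3
Drop 3: L rot3 at col 0 lands with bottom-row=0; cleared 0 line(s) (total 0); column heights now [3 3 1 3 2 2], max=3
Drop 4: S rot3 at col 1 lands with bottom-row=2; cleared 0 line(s) (total 0); column heights now [3 5 4 3 2 2], max=5
Test piece S rot1 at col 1 (width 2): heights before test = [3 5 4 3 2 2]; fits = True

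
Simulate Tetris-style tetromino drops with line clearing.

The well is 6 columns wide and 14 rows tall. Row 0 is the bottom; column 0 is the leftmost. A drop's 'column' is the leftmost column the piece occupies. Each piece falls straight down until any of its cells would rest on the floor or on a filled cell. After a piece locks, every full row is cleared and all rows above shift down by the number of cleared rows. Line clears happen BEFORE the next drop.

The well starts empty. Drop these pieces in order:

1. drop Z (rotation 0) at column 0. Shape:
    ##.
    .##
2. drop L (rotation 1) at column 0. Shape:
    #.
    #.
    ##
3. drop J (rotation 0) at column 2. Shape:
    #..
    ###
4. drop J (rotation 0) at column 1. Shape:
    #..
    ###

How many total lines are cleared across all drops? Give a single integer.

Drop 1: Z rot0 at col 0 lands with bottom-row=0; cleared 0 line(s) (total 0); column heights now [2 2 1 0 0 0], max=2
Drop 2: L rot1 at col 0 lands with bottom-row=2; cleared 0 line(s) (total 0); column heights now [5 3 1 0 0 0], max=5
Drop 3: J rot0 at col 2 lands with bottom-row=1; cleared 0 line(s) (total 0); column heights now [5 3 3 2 2 0], max=5
Drop 4: J rot0 at col 1 lands with bottom-row=3; cleared 0 line(s) (total 0); column heights now [5 5 4 4 2 0], max=5

Answer: 0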